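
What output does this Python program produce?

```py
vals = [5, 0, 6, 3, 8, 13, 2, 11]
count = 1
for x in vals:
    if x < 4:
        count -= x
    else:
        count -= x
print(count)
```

-47

x=5: not <4, count = 1-5 = -4
x=0: <4, count = (-4)-0 = -4
x=6: not <4, count = (-4)-6 = -10
x=3: <4, count = (-10)-3 = -13
x=8: not <4, count = (-13)-8 = -21
x=13: not <4, count = (-21)-13 = -34
x=2: <4, count = (-34)-2 = -36
x=11: not <4, count = (-36)-11 = -47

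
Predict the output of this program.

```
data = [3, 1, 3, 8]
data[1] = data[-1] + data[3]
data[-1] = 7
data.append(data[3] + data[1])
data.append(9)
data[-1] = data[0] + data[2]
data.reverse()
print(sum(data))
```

58

data[1] = data[-1]+data[3] = 8+8 = 16 → [3, 16, 3, 8]
data[-1] = 7 → [3, 16, 3, 7]
append data[3]+data[1] = 7+16 = 23 → [3, 16, 3, 7, 23]
append 9 → [3, 16, 3, 7, 23, 9]
data[-1] = data[0]+data[2] = 3+3 = 6 → [3, 16, 3, 7, 23, 6]
reverse → [6, 23, 7, 3, 16, 3]
sum = 58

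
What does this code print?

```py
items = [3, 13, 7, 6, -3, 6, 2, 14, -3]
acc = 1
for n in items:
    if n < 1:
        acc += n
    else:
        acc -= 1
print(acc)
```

-12

n=3: not <1, acc = 1-1 = 0
n=13: not <1, acc = 0-1 = -1
n=7: not <1, acc = (-1)-1 = -2
n=6: not <1, acc = (-2)-1 = -3
n=-3: <1, acc = (-3)+(-3) = -6
n=6: not <1, acc = (-6)-1 = -7
n=2: not <1, acc = (-7)-1 = -8
n=14: not <1, acc = (-8)-1 = -9
n=-3: <1, acc = (-9)+(-3) = -12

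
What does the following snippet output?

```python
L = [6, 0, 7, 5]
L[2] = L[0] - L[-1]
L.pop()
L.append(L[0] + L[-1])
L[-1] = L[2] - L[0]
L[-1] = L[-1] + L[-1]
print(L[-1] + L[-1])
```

-20

L[2] = L[0]-L[-1] = 6-5 = 1 → [6, 0, 1, 5]
pop() removes 5 → [6, 0, 1]
append L[0]+L[-1] = 6+1 = 7 → [6, 0, 1, 7]
L[-1] = L[2]-L[0] = 1-6 = -5 → [6, 0, 1, -5]
L[-1] = L[-1]+L[-1] = (-5)+(-5) = -10 → [6, 0, 1, -10]
L[-1]+L[-1] = (-10)+(-10) = -20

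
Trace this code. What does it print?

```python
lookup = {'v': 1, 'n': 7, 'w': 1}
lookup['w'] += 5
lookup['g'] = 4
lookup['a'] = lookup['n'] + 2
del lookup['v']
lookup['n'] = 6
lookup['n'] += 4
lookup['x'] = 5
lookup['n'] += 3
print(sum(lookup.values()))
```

37

lookup['w'] = 1+5 = 6 → {'v': 1, 'n': 7, 'w': 6}
lookup['g'] = 4 → {'v': 1, 'n': 7, 'w': 6, 'g': 4}
lookup['a'] = lookup['n']+2 = 9 → {'v': 1, 'n': 7, 'w': 6, 'g': 4, 'a': 9}
del 'v' → {'n': 7, 'w': 6, 'g': 4, 'a': 9}
lookup['n'] = 6 → {'n': 6, 'w': 6, 'g': 4, 'a': 9}
lookup['n'] = 6+4 = 10 → {'n': 10, 'w': 6, 'g': 4, 'a': 9}
lookup['x'] = 5 → {'n': 10, 'w': 6, 'g': 4, 'a': 9, 'x': 5}
lookup['n'] = 10+3 = 13 → {'n': 13, 'w': 6, 'g': 4, 'a': 9, 'x': 5}
sum of values = 37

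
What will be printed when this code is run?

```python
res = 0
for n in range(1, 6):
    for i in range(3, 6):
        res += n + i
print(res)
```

105

n=1,i=3: res = 0+4 = 4
n=1,i=4: res = 4+5 = 9
n=1,i=5: res = 9+6 = 15
n=2,i=3: res = 15+5 = 20
n=2,i=4: res = 20+6 = 26
n=2,i=5: res = 26+7 = 33
n=3,i=3: res = 33+6 = 39
n=3,i=4: res = 39+7 = 46
n=3,i=5: res = 46+8 = 54
n=4,i=3: res = 54+7 = 61
n=4,i=4: res = 61+8 = 69
n=4,i=5: res = 69+9 = 78
n=5,i=3: res = 78+8 = 86
n=5,i=4: res = 86+9 = 95
n=5,i=5: res = 95+10 = 105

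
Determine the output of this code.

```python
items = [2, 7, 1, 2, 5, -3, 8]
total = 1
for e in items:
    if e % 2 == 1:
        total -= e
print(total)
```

e=2: not odd
e=7: odd, total = 1-7 = -6
e=1: odd, total = (-6)-1 = -7
e=2: not odd
e=5: odd, total = (-7)-5 = -12
e=-3: odd, total = (-12)-(-3) = -9
e=8: not odd

-9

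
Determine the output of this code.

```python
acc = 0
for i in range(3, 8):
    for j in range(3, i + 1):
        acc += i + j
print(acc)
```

i=3,j=3: acc = 0+6 = 6
i=4,j=3: acc = 6+7 = 13
i=4,j=4: acc = 13+8 = 21
i=5,j=3: acc = 21+8 = 29
i=5,j=4: acc = 29+9 = 38
i=5,j=5: acc = 38+10 = 48
i=6,j=3: acc = 48+9 = 57
i=6,j=4: acc = 57+10 = 67
i=6,j=5: acc = 67+11 = 78
i=6,j=6: acc = 78+12 = 90
i=7,j=3: acc = 90+10 = 100
i=7,j=4: acc = 100+11 = 111
i=7,j=5: acc = 111+12 = 123
i=7,j=6: acc = 123+13 = 136
i=7,j=7: acc = 136+14 = 150

150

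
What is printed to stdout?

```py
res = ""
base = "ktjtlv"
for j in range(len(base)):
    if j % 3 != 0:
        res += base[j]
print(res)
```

tjlv

j=0: skip
j=1: add 't' → 't'
j=2: add 'j' → 'tj'
j=3: skip
j=4: add 'l' → 'tjl'
j=5: add 'v' → 'tjlv'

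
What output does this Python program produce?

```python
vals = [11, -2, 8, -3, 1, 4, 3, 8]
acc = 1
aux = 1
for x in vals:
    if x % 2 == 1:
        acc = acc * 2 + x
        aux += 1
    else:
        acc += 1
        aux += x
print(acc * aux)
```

x=11: odd, acc = 1*2+11 = 13; aux=2
x=-2: not odd, acc = 13+1 = 14; aux=0
x=8: not odd, acc = 14+1 = 15; aux=8
x=-3: odd, acc = 15*2+(-3) = 27; aux=9
x=1: odd, acc = 27*2+1 = 55; aux=10
x=4: not odd, acc = 55+1 = 56; aux=14
x=3: odd, acc = 56*2+3 = 115; aux=15
x=8: not odd, acc = 115+1 = 116; aux=23
acc*aux = 116*23 = 2668

2668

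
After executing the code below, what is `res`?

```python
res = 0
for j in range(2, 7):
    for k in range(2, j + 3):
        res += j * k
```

485

j=2,k=2: res = 0+4 = 4
j=2,k=3: res = 4+6 = 10
j=2,k=4: res = 10+8 = 18
j=3,k=2: res = 18+6 = 24
j=3,k=3: res = 24+9 = 33
j=3,k=4: res = 33+12 = 45
j=3,k=5: res = 45+15 = 60
j=4,k=2: res = 60+8 = 68
j=4,k=3: res = 68+12 = 80
j=4,k=4: res = 80+16 = 96
j=4,k=5: res = 96+20 = 116
j=4,k=6: res = 116+24 = 140
j=5,k=2: res = 140+10 = 150
j=5,k=3: res = 150+15 = 165
j=5,k=4: res = 165+20 = 185
j=5,k=5: res = 185+25 = 210
j=5,k=6: res = 210+30 = 240
j=5,k=7: res = 240+35 = 275
j=6,k=2: res = 275+12 = 287
j=6,k=3: res = 287+18 = 305
j=6,k=4: res = 305+24 = 329
j=6,k=5: res = 329+30 = 359
j=6,k=6: res = 359+36 = 395
j=6,k=7: res = 395+42 = 437
j=6,k=8: res = 437+48 = 485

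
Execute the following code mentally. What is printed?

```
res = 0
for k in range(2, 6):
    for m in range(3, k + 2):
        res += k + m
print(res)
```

k=2,m=3: res = 0+5 = 5
k=3,m=3: res = 5+6 = 11
k=3,m=4: res = 11+7 = 18
k=4,m=3: res = 18+7 = 25
k=4,m=4: res = 25+8 = 33
k=4,m=5: res = 33+9 = 42
k=5,m=3: res = 42+8 = 50
k=5,m=4: res = 50+9 = 59
k=5,m=5: res = 59+10 = 69
k=5,m=6: res = 69+11 = 80

80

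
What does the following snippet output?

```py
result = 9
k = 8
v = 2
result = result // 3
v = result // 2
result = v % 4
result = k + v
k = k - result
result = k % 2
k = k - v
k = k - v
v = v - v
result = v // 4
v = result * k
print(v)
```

0

result = 9//3 = 3
v = 3//2 = 1
result = 1%4 = 1
result = 8+1 = 9
k = 8-9 = -1
result = (-1)%2 = 1
k = (-1)-1 = -2
k = (-2)-1 = -3
v = 1-1 = 0
result = 0//4 = 0
v = 0*(-3) = 0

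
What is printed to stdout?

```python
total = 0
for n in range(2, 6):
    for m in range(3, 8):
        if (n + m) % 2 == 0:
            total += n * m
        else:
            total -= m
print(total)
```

n=2,m=3: odd sum, total = 0-3 = -3
n=2,m=4: even sum, total = (-3)+8 = 5
n=2,m=5: odd sum, total = 5-5 = 0
n=2,m=6: even sum, total = 0+12 = 12
n=2,m=7: odd sum, total = 12-7 = 5
n=3,m=3: even sum, total = 5+9 = 14
n=3,m=4: odd sum, total = 14-4 = 10
n=3,m=5: even sum, total = 10+15 = 25
n=3,m=6: odd sum, total = 25-6 = 19
n=3,m=7: even sum, total = 19+21 = 40
n=4,m=3: odd sum, total = 40-3 = 37
n=4,m=4: even sum, total = 37+16 = 53
n=4,m=5: odd sum, total = 53-5 = 48
n=4,m=6: even sum, total = 48+24 = 72
n=4,m=7: odd sum, total = 72-7 = 65
n=5,m=3: even sum, total = 65+15 = 80
n=5,m=4: odd sum, total = 80-4 = 76
n=5,m=5: even sum, total = 76+25 = 101
n=5,m=6: odd sum, total = 101-6 = 95
n=5,m=7: even sum, total = 95+35 = 130

130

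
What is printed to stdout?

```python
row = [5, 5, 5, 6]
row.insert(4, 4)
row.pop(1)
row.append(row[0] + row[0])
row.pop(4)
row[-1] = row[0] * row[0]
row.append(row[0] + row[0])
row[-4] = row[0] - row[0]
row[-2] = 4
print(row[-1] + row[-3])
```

16

insert 4 at 4 → [5, 5, 5, 6, 4]
pop(1) removes 5 → [5, 5, 6, 4]
append row[0]+row[0] = 5+5 = 10 → [5, 5, 6, 4, 10]
pop(4) removes 10 → [5, 5, 6, 4]
row[-1] = row[0]*row[0] = 5*5 = 25 → [5, 5, 6, 25]
append row[0]+row[0] = 5+5 = 10 → [5, 5, 6, 25, 10]
row[-4] = row[0]-row[0] = 5-5 = 0 → [5, 0, 6, 25, 10]
row[-2] = 4 → [5, 0, 6, 4, 10]
row[-1]+row[-3] = 10+6 = 16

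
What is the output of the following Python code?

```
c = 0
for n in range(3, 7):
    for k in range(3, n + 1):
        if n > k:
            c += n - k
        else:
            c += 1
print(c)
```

n=3,k=3: not 3>3, c = 0+1 = 1
n=4,k=3: 4>3, c = 1+1 = 2
n=4,k=4: not 4>4, c = 2+1 = 3
n=5,k=3: 5>3, c = 3+2 = 5
n=5,k=4: 5>4, c = 5+1 = 6
n=5,k=5: not 5>5, c = 6+1 = 7
n=6,k=3: 6>3, c = 7+3 = 10
n=6,k=4: 6>4, c = 10+2 = 12
n=6,k=5: 6>5, c = 12+1 = 13
n=6,k=6: not 6>6, c = 13+1 = 14

14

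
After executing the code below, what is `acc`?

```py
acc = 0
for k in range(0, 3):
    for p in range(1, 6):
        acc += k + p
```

k=0,p=1: acc = 0+1 = 1
k=0,p=2: acc = 1+2 = 3
k=0,p=3: acc = 3+3 = 6
k=0,p=4: acc = 6+4 = 10
k=0,p=5: acc = 10+5 = 15
k=1,p=1: acc = 15+2 = 17
k=1,p=2: acc = 17+3 = 20
k=1,p=3: acc = 20+4 = 24
k=1,p=4: acc = 24+5 = 29
k=1,p=5: acc = 29+6 = 35
k=2,p=1: acc = 35+3 = 38
k=2,p=2: acc = 38+4 = 42
k=2,p=3: acc = 42+5 = 47
k=2,p=4: acc = 47+6 = 53
k=2,p=5: acc = 53+7 = 60

60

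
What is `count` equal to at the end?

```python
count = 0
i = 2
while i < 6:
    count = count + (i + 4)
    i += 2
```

i=2: count = 0+6 = 6
i=4: count = 6+8 = 14

14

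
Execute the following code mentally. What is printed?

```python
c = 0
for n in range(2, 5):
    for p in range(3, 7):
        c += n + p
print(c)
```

n=2,p=3: c = 0+5 = 5
n=2,p=4: c = 5+6 = 11
n=2,p=5: c = 11+7 = 18
n=2,p=6: c = 18+8 = 26
n=3,p=3: c = 26+6 = 32
n=3,p=4: c = 32+7 = 39
n=3,p=5: c = 39+8 = 47
n=3,p=6: c = 47+9 = 56
n=4,p=3: c = 56+7 = 63
n=4,p=4: c = 63+8 = 71
n=4,p=5: c = 71+9 = 80
n=4,p=6: c = 80+10 = 90

90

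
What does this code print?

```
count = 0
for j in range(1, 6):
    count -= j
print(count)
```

j=1: count = 0-1 = -1
j=2: count = (-1)-2 = -3
j=3: count = (-3)-3 = -6
j=4: count = (-6)-4 = -10
j=5: count = (-10)-5 = -15

-15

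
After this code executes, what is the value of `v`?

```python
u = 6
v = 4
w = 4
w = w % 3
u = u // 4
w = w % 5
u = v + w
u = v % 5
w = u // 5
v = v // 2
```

2

w = 4%3 = 1
u = 6//4 = 1
w = 1%5 = 1
u = 4+1 = 5
u = 4%5 = 4
w = 4//5 = 0
v = 4//2 = 2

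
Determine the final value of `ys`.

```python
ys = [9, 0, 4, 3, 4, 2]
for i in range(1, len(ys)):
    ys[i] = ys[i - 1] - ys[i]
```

[9, 9, 5, 2, -2, -4]

i=1: ys[1] = 9-0 = 9 → [9, 9, 4, 3, 4, 2]
i=2: ys[2] = 9-4 = 5 → [9, 9, 5, 3, 4, 2]
i=3: ys[3] = 5-3 = 2 → [9, 9, 5, 2, 4, 2]
i=4: ys[4] = 2-4 = -2 → [9, 9, 5, 2, -2, 2]
i=5: ys[5] = (-2)-2 = -4 → [9, 9, 5, 2, -2, -4]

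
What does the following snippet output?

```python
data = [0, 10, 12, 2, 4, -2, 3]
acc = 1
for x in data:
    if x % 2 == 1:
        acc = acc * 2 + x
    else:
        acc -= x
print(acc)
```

x=0: not odd, acc = 1-0 = 1
x=10: not odd, acc = 1-10 = -9
x=12: not odd, acc = (-9)-12 = -21
x=2: not odd, acc = (-21)-2 = -23
x=4: not odd, acc = (-23)-4 = -27
x=-2: not odd, acc = (-27)-(-2) = -25
x=3: odd, acc = (-25)*2+3 = -47

-47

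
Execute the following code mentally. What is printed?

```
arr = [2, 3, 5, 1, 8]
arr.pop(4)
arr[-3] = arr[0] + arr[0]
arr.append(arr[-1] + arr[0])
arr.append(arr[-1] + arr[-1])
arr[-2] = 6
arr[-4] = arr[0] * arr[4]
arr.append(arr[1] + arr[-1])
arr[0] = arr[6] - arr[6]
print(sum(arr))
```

39

pop(4) removes 8 → [2, 3, 5, 1]
arr[-3] = arr[0]+arr[0] = 2+2 = 4 → [2, 4, 5, 1]
append arr[-1]+arr[0] = 1+2 = 3 → [2, 4, 5, 1, 3]
append arr[-1]+arr[-1] = 3+3 = 6 → [2, 4, 5, 1, 3, 6]
arr[-2] = 6 → [2, 4, 5, 1, 6, 6]
arr[-4] = arr[0]*arr[4] = 2*6 = 12 → [2, 4, 12, 1, 6, 6]
append arr[1]+arr[-1] = 4+6 = 10 → [2, 4, 12, 1, 6, 6, 10]
arr[0] = arr[6]-arr[6] = 10-10 = 0 → [0, 4, 12, 1, 6, 6, 10]
sum = 39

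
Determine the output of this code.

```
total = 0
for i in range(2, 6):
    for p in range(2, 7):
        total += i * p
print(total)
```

i=2,p=2: total = 0+4 = 4
i=2,p=3: total = 4+6 = 10
i=2,p=4: total = 10+8 = 18
i=2,p=5: total = 18+10 = 28
i=2,p=6: total = 28+12 = 40
i=3,p=2: total = 40+6 = 46
i=3,p=3: total = 46+9 = 55
i=3,p=4: total = 55+12 = 67
i=3,p=5: total = 67+15 = 82
i=3,p=6: total = 82+18 = 100
i=4,p=2: total = 100+8 = 108
i=4,p=3: total = 108+12 = 120
i=4,p=4: total = 120+16 = 136
i=4,p=5: total = 136+20 = 156
i=4,p=6: total = 156+24 = 180
i=5,p=2: total = 180+10 = 190
i=5,p=3: total = 190+15 = 205
i=5,p=4: total = 205+20 = 225
i=5,p=5: total = 225+25 = 250
i=5,p=6: total = 250+30 = 280

280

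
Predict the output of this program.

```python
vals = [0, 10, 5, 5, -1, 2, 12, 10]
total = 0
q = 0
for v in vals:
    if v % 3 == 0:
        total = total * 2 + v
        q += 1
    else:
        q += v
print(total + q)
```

v=0: %3==0, total = 0*2+0 = 0; q=1
v=10: not %3==0; q=11
v=5: not %3==0; q=16
v=5: not %3==0; q=21
v=-1: not %3==0; q=20
v=2: not %3==0; q=22
v=12: %3==0, total = 0*2+12 = 12; q=23
v=10: not %3==0; q=33
total+q = 12+33 = 45

45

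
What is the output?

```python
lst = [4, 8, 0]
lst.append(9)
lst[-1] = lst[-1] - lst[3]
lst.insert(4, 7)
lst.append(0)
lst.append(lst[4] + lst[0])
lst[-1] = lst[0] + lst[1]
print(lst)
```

[4, 8, 0, 0, 7, 0, 12]

append 9 → [4, 8, 0, 9]
lst[-1] = lst[-1]-lst[3] = 9-9 = 0 → [4, 8, 0, 0]
insert 7 at 4 → [4, 8, 0, 0, 7]
append 0 → [4, 8, 0, 0, 7, 0]
append lst[4]+lst[0] = 7+4 = 11 → [4, 8, 0, 0, 7, 0, 11]
lst[-1] = lst[0]+lst[1] = 4+8 = 12 → [4, 8, 0, 0, 7, 0, 12]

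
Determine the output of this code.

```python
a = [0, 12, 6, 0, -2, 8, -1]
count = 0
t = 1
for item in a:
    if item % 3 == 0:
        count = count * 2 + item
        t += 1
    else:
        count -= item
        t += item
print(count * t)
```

item=0: %3==0, count = 0*2+0 = 0; t=2
item=12: %3==0, count = 0*2+12 = 12; t=3
item=6: %3==0, count = 12*2+6 = 30; t=4
item=0: %3==0, count = 30*2+0 = 60; t=5
item=-2: not %3==0, count = 60-(-2) = 62; t=3
item=8: not %3==0, count = 62-8 = 54; t=11
item=-1: not %3==0, count = 54-(-1) = 55; t=10
count*t = 55*10 = 550

550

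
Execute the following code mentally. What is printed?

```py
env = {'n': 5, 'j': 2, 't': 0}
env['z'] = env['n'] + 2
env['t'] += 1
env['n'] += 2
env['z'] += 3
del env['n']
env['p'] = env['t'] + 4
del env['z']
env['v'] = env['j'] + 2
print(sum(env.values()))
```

12

env['z'] = env['n']+2 = 7 → {'n': 5, 'j': 2, 't': 0, 'z': 7}
env['t'] = 0+1 = 1 → {'n': 5, 'j': 2, 't': 1, 'z': 7}
env['n'] = 5+2 = 7 → {'n': 7, 'j': 2, 't': 1, 'z': 7}
env['z'] = 7+3 = 10 → {'n': 7, 'j': 2, 't': 1, 'z': 10}
del 'n' → {'j': 2, 't': 1, 'z': 10}
env['p'] = env['t']+4 = 5 → {'j': 2, 't': 1, 'z': 10, 'p': 5}
del 'z' → {'j': 2, 't': 1, 'p': 5}
env['v'] = env['j']+2 = 4 → {'j': 2, 't': 1, 'p': 5, 'v': 4}
sum of values = 12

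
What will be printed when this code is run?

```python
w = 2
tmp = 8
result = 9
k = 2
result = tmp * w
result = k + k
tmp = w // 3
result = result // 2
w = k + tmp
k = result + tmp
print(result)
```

result = 8*2 = 16
result = 2+2 = 4
tmp = 2//3 = 0
result = 4//2 = 2
w = 2+0 = 2
k = 2+0 = 2

2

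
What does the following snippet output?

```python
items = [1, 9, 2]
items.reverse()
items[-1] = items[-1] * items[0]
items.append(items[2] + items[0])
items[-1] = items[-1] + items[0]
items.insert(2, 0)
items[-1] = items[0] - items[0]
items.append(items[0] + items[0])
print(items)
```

reverse → [2, 9, 1]
items[-1] = items[-1]*items[0] = 1*2 = 2 → [2, 9, 2]
append items[2]+items[0] = 2+2 = 4 → [2, 9, 2, 4]
items[-1] = items[-1]+items[0] = 4+2 = 6 → [2, 9, 2, 6]
insert 0 at 2 → [2, 9, 0, 2, 6]
items[-1] = items[0]-items[0] = 2-2 = 0 → [2, 9, 0, 2, 0]
append items[0]+items[0] = 2+2 = 4 → [2, 9, 0, 2, 0, 4]

[2, 9, 0, 2, 0, 4]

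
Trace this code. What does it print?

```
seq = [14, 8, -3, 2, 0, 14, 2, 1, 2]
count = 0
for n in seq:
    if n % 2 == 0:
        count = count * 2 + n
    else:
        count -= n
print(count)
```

n=14: even, count = 0*2+14 = 14
n=8: even, count = 14*2+8 = 36
n=-3: not even, count = 36-(-3) = 39
n=2: even, count = 39*2+2 = 80
n=0: even, count = 80*2+0 = 160
n=14: even, count = 160*2+14 = 334
n=2: even, count = 334*2+2 = 670
n=1: not even, count = 670-1 = 669
n=2: even, count = 669*2+2 = 1340

1340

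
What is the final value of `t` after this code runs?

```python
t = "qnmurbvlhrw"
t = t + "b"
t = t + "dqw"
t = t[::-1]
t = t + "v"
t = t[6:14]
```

+ 'b' → 'qnmurbvlhrwb'
+ 'dqw' → 'qnmurbvlhrwbdqw'
reverse → 'wqdbwrhlvbrumnq'
+ 'v' → 'wqdbwrhlvbrumnqv'
slice [6:14] → 'hlvbrumn'

'hlvbrumn'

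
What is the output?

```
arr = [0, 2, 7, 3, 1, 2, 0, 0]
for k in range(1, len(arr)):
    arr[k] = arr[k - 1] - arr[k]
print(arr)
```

k=1: arr[1] = 0-2 = -2 → [0, -2, 7, 3, 1, 2, 0, 0]
k=2: arr[2] = (-2)-7 = -9 → [0, -2, -9, 3, 1, 2, 0, 0]
k=3: arr[3] = (-9)-3 = -12 → [0, -2, -9, -12, 1, 2, 0, 0]
k=4: arr[4] = (-12)-1 = -13 → [0, -2, -9, -12, -13, 2, 0, 0]
k=5: arr[5] = (-13)-2 = -15 → [0, -2, -9, -12, -13, -15, 0, 0]
k=6: arr[6] = (-15)-0 = -15 → [0, -2, -9, -12, -13, -15, -15, 0]
k=7: arr[7] = (-15)-0 = -15 → [0, -2, -9, -12, -13, -15, -15, -15]

[0, -2, -9, -12, -13, -15, -15, -15]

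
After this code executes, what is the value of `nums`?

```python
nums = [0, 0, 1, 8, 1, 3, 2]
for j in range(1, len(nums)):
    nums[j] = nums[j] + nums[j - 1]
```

[0, 0, 1, 9, 10, 13, 15]

j=1: nums[1] = 0+0 = 0 → [0, 0, 1, 8, 1, 3, 2]
j=2: nums[2] = 1+0 = 1 → [0, 0, 1, 8, 1, 3, 2]
j=3: nums[3] = 8+1 = 9 → [0, 0, 1, 9, 1, 3, 2]
j=4: nums[4] = 1+9 = 10 → [0, 0, 1, 9, 10, 3, 2]
j=5: nums[5] = 3+10 = 13 → [0, 0, 1, 9, 10, 13, 2]
j=6: nums[6] = 2+13 = 15 → [0, 0, 1, 9, 10, 13, 15]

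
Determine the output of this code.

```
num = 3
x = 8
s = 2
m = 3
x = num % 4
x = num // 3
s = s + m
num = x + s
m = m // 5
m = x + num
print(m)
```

x = 3%4 = 3
x = 3//3 = 1
s = 2+3 = 5
num = 1+5 = 6
m = 3//5 = 0
m = 1+6 = 7

7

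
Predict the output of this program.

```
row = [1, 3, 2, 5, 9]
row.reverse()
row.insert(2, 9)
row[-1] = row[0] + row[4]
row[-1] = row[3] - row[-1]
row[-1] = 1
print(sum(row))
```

reverse → [9, 5, 2, 3, 1]
insert 9 at 2 → [9, 5, 9, 2, 3, 1]
row[-1] = row[0]+row[4] = 9+3 = 12 → [9, 5, 9, 2, 3, 12]
row[-1] = row[3]-row[-1] = 2-12 = -10 → [9, 5, 9, 2, 3, -10]
row[-1] = 1 → [9, 5, 9, 2, 3, 1]
sum = 29

29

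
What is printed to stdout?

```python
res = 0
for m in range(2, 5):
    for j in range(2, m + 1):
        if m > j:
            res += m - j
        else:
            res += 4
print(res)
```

m=2,j=2: not 2>2, res = 0+4 = 4
m=3,j=2: 3>2, res = 4+1 = 5
m=3,j=3: not 3>3, res = 5+4 = 9
m=4,j=2: 4>2, res = 9+2 = 11
m=4,j=3: 4>3, res = 11+1 = 12
m=4,j=4: not 4>4, res = 12+4 = 16

16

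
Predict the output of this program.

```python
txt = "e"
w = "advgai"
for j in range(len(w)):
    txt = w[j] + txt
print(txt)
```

iagvdae

j=0: prepend 'a' → 'ae'
j=1: prepend 'd' → 'dae'
j=2: prepend 'v' → 'vdae'
j=3: prepend 'g' → 'gvdae'
j=4: prepend 'a' → 'agvdae'
j=5: prepend 'i' → 'iagvdae'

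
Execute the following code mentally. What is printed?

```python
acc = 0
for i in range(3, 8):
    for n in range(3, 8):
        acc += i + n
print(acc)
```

250

i=3,n=3: acc = 0+6 = 6
i=3,n=4: acc = 6+7 = 13
i=3,n=5: acc = 13+8 = 21
i=3,n=6: acc = 21+9 = 30
i=3,n=7: acc = 30+10 = 40
i=4,n=3: acc = 40+7 = 47
i=4,n=4: acc = 47+8 = 55
i=4,n=5: acc = 55+9 = 64
i=4,n=6: acc = 64+10 = 74
i=4,n=7: acc = 74+11 = 85
i=5,n=3: acc = 85+8 = 93
i=5,n=4: acc = 93+9 = 102
i=5,n=5: acc = 102+10 = 112
i=5,n=6: acc = 112+11 = 123
i=5,n=7: acc = 123+12 = 135
i=6,n=3: acc = 135+9 = 144
i=6,n=4: acc = 144+10 = 154
i=6,n=5: acc = 154+11 = 165
i=6,n=6: acc = 165+12 = 177
i=6,n=7: acc = 177+13 = 190
i=7,n=3: acc = 190+10 = 200
i=7,n=4: acc = 200+11 = 211
i=7,n=5: acc = 211+12 = 223
i=7,n=6: acc = 223+13 = 236
i=7,n=7: acc = 236+14 = 250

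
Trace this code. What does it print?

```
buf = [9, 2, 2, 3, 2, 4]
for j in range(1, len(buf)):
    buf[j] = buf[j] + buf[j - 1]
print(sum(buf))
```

89

j=1: buf[1] = 2+9 = 11 → [9, 11, 2, 3, 2, 4]
j=2: buf[2] = 2+11 = 13 → [9, 11, 13, 3, 2, 4]
j=3: buf[3] = 3+13 = 16 → [9, 11, 13, 16, 2, 4]
j=4: buf[4] = 2+16 = 18 → [9, 11, 13, 16, 18, 4]
j=5: buf[5] = 4+18 = 22 → [9, 11, 13, 16, 18, 22]
sum = 89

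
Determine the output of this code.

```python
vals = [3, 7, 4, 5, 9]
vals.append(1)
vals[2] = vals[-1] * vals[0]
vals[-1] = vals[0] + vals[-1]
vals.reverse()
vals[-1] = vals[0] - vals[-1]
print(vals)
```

[4, 9, 5, 3, 7, 1]

append 1 → [3, 7, 4, 5, 9, 1]
vals[2] = vals[-1]*vals[0] = 1*3 = 3 → [3, 7, 3, 5, 9, 1]
vals[-1] = vals[0]+vals[-1] = 3+1 = 4 → [3, 7, 3, 5, 9, 4]
reverse → [4, 9, 5, 3, 7, 3]
vals[-1] = vals[0]-vals[-1] = 4-3 = 1 → [4, 9, 5, 3, 7, 1]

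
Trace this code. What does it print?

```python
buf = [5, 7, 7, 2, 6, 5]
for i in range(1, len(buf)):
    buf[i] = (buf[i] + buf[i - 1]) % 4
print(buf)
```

[5, 0, 3, 1, 3, 0]

i=1: buf[1] = (7+5)%4 = 0 → [5, 0, 7, 2, 6, 5]
i=2: buf[2] = (7+0)%4 = 3 → [5, 0, 3, 2, 6, 5]
i=3: buf[3] = (2+3)%4 = 1 → [5, 0, 3, 1, 6, 5]
i=4: buf[4] = (6+1)%4 = 3 → [5, 0, 3, 1, 3, 5]
i=5: buf[5] = (5+3)%4 = 0 → [5, 0, 3, 1, 3, 0]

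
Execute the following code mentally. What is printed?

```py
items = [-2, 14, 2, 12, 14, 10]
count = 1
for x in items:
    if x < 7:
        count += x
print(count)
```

1

x=-2: <7, count = 1+(-2) = -1
x=14: not <7
x=2: <7, count = (-1)+2 = 1
x=12: not <7
x=14: not <7
x=10: not <7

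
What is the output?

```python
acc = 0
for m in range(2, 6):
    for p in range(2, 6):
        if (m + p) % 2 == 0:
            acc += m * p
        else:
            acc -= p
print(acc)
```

72

m=2,p=2: even sum, acc = 0+4 = 4
m=2,p=3: odd sum, acc = 4-3 = 1
m=2,p=4: even sum, acc = 1+8 = 9
m=2,p=5: odd sum, acc = 9-5 = 4
m=3,p=2: odd sum, acc = 4-2 = 2
m=3,p=3: even sum, acc = 2+9 = 11
m=3,p=4: odd sum, acc = 11-4 = 7
m=3,p=5: even sum, acc = 7+15 = 22
m=4,p=2: even sum, acc = 22+8 = 30
m=4,p=3: odd sum, acc = 30-3 = 27
m=4,p=4: even sum, acc = 27+16 = 43
m=4,p=5: odd sum, acc = 43-5 = 38
m=5,p=2: odd sum, acc = 38-2 = 36
m=5,p=3: even sum, acc = 36+15 = 51
m=5,p=4: odd sum, acc = 51-4 = 47
m=5,p=5: even sum, acc = 47+25 = 72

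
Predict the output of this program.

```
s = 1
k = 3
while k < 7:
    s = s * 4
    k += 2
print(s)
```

k=3: s = 1*4 = 4
k=5: s = 4*4 = 16

16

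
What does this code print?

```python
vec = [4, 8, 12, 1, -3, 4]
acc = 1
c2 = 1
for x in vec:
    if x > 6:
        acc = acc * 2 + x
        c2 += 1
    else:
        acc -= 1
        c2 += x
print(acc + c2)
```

34

x=4: not >6, acc = 1-1 = 0; c2=5
x=8: >6, acc = 0*2+8 = 8; c2=6
x=12: >6, acc = 8*2+12 = 28; c2=7
x=1: not >6, acc = 28-1 = 27; c2=8
x=-3: not >6, acc = 27-1 = 26; c2=5
x=4: not >6, acc = 26-1 = 25; c2=9
acc+c2 = 25+9 = 34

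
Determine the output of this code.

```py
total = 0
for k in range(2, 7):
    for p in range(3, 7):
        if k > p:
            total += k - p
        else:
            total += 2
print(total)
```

k=2,p=3: not 2>3, total = 0+2 = 2
k=2,p=4: not 2>4, total = 2+2 = 4
k=2,p=5: not 2>5, total = 4+2 = 6
k=2,p=6: not 2>6, total = 6+2 = 8
k=3,p=3: not 3>3, total = 8+2 = 10
k=3,p=4: not 3>4, total = 10+2 = 12
k=3,p=5: not 3>5, total = 12+2 = 14
k=3,p=6: not 3>6, total = 14+2 = 16
k=4,p=3: 4>3, total = 16+1 = 17
k=4,p=4: not 4>4, total = 17+2 = 19
k=4,p=5: not 4>5, total = 19+2 = 21
k=4,p=6: not 4>6, total = 21+2 = 23
k=5,p=3: 5>3, total = 23+2 = 25
k=5,p=4: 5>4, total = 25+1 = 26
k=5,p=5: not 5>5, total = 26+2 = 28
k=5,p=6: not 5>6, total = 28+2 = 30
k=6,p=3: 6>3, total = 30+3 = 33
k=6,p=4: 6>4, total = 33+2 = 35
k=6,p=5: 6>5, total = 35+1 = 36
k=6,p=6: not 6>6, total = 36+2 = 38

38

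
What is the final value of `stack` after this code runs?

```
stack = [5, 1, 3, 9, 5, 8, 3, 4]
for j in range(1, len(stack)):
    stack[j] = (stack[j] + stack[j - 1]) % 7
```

[5, 6, 2, 4, 2, 3, 6, 3]

j=1: stack[1] = (1+5)%7 = 6 → [5, 6, 3, 9, 5, 8, 3, 4]
j=2: stack[2] = (3+6)%7 = 2 → [5, 6, 2, 9, 5, 8, 3, 4]
j=3: stack[3] = (9+2)%7 = 4 → [5, 6, 2, 4, 5, 8, 3, 4]
j=4: stack[4] = (5+4)%7 = 2 → [5, 6, 2, 4, 2, 8, 3, 4]
j=5: stack[5] = (8+2)%7 = 3 → [5, 6, 2, 4, 2, 3, 3, 4]
j=6: stack[6] = (3+3)%7 = 6 → [5, 6, 2, 4, 2, 3, 6, 4]
j=7: stack[7] = (4+6)%7 = 3 → [5, 6, 2, 4, 2, 3, 6, 3]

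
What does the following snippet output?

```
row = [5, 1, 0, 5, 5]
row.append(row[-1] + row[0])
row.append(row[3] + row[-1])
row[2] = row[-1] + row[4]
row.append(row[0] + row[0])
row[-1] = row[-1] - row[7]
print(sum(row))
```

61

append row[-1]+row[0] = 5+5 = 10 → [5, 1, 0, 5, 5, 10]
append row[3]+row[-1] = 5+10 = 15 → [5, 1, 0, 5, 5, 10, 15]
row[2] = row[-1]+row[4] = 15+5 = 20 → [5, 1, 20, 5, 5, 10, 15]
append row[0]+row[0] = 5+5 = 10 → [5, 1, 20, 5, 5, 10, 15, 10]
row[-1] = row[-1]-row[7] = 10-10 = 0 → [5, 1, 20, 5, 5, 10, 15, 0]
sum = 61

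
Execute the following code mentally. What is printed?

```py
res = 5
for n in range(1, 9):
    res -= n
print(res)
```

n=1: res = 5-1 = 4
n=2: res = 4-2 = 2
n=3: res = 2-3 = -1
n=4: res = (-1)-4 = -5
n=5: res = (-5)-5 = -10
n=6: res = (-10)-6 = -16
n=7: res = (-16)-7 = -23
n=8: res = (-23)-8 = -31

-31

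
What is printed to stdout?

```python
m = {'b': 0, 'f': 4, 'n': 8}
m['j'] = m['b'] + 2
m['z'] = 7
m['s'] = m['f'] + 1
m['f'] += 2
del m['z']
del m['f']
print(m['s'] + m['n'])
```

m['j'] = m['b']+2 = 2 → {'b': 0, 'f': 4, 'n': 8, 'j': 2}
m['z'] = 7 → {'b': 0, 'f': 4, 'n': 8, 'j': 2, 'z': 7}
m['s'] = m['f']+1 = 5 → {'b': 0, 'f': 4, 'n': 8, 'j': 2, 'z': 7, 's': 5}
m['f'] = 4+2 = 6 → {'b': 0, 'f': 6, 'n': 8, 'j': 2, 'z': 7, 's': 5}
del 'z' → {'b': 0, 'f': 6, 'n': 8, 'j': 2, 's': 5}
del 'f' → {'b': 0, 'n': 8, 'j': 2, 's': 5}
m['s']+m['n'] = 5+8 = 13

13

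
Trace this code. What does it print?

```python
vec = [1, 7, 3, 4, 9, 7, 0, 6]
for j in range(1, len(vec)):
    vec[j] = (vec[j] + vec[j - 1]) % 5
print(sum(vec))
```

13

j=1: vec[1] = (7+1)%5 = 3 → [1, 3, 3, 4, 9, 7, 0, 6]
j=2: vec[2] = (3+3)%5 = 1 → [1, 3, 1, 4, 9, 7, 0, 6]
j=3: vec[3] = (4+1)%5 = 0 → [1, 3, 1, 0, 9, 7, 0, 6]
j=4: vec[4] = (9+0)%5 = 4 → [1, 3, 1, 0, 4, 7, 0, 6]
j=5: vec[5] = (7+4)%5 = 1 → [1, 3, 1, 0, 4, 1, 0, 6]
j=6: vec[6] = (0+1)%5 = 1 → [1, 3, 1, 0, 4, 1, 1, 6]
j=7: vec[7] = (6+1)%5 = 2 → [1, 3, 1, 0, 4, 1, 1, 2]
sum = 13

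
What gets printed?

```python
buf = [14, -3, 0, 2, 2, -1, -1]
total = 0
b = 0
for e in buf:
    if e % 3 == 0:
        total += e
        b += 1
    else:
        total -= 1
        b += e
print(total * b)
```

-144

e=14: not %3==0, total = 0-1 = -1; b=14
e=-3: %3==0, total = (-1)+(-3) = -4; b=15
e=0: %3==0, total = (-4)+0 = -4; b=16
e=2: not %3==0, total = (-4)-1 = -5; b=18
e=2: not %3==0, total = (-5)-1 = -6; b=20
e=-1: not %3==0, total = (-6)-1 = -7; b=19
e=-1: not %3==0, total = (-7)-1 = -8; b=18
total*b = (-8)*18 = -144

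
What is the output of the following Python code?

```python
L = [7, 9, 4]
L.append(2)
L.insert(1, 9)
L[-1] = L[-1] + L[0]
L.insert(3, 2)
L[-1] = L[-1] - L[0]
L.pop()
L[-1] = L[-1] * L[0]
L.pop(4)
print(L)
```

[7, 9, 9, 2]

append 2 → [7, 9, 4, 2]
insert 9 at 1 → [7, 9, 9, 4, 2]
L[-1] = L[-1]+L[0] = 2+7 = 9 → [7, 9, 9, 4, 9]
insert 2 at 3 → [7, 9, 9, 2, 4, 9]
L[-1] = L[-1]-L[0] = 9-7 = 2 → [7, 9, 9, 2, 4, 2]
pop() removes 2 → [7, 9, 9, 2, 4]
L[-1] = L[-1]*L[0] = 4*7 = 28 → [7, 9, 9, 2, 28]
pop(4) removes 28 → [7, 9, 9, 2]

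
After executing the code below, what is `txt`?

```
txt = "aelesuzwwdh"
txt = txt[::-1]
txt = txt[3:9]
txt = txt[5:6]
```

'l'

reverse → 'hdwwzuselea'
slice [3:9] → 'wzusel'
slice [5:6] → 'l'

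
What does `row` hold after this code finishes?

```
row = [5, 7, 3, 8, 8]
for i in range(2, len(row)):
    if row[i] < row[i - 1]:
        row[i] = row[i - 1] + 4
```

i=2: 3<7, row[2] = 7+4 = 11 → [5, 7, 11, 8, 8]
i=3: 8<11, row[3] = 11+4 = 15 → [5, 7, 11, 15, 8]
i=4: 8<15, row[4] = 15+4 = 19 → [5, 7, 11, 15, 19]

[5, 7, 11, 15, 19]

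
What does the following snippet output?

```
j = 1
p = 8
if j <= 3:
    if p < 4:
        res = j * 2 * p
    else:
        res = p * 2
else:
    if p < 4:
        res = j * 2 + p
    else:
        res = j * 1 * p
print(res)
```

16

j=1, p=8
j <= 3 is True; p < 4 is False
→ res = p * 2 = 16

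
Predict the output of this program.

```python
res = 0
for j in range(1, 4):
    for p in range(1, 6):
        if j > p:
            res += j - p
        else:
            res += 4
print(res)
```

j=1,p=1: not 1>1, res = 0+4 = 4
j=1,p=2: not 1>2, res = 4+4 = 8
j=1,p=3: not 1>3, res = 8+4 = 12
j=1,p=4: not 1>4, res = 12+4 = 16
j=1,p=5: not 1>5, res = 16+4 = 20
j=2,p=1: 2>1, res = 20+1 = 21
j=2,p=2: not 2>2, res = 21+4 = 25
j=2,p=3: not 2>3, res = 25+4 = 29
j=2,p=4: not 2>4, res = 29+4 = 33
j=2,p=5: not 2>5, res = 33+4 = 37
j=3,p=1: 3>1, res = 37+2 = 39
j=3,p=2: 3>2, res = 39+1 = 40
j=3,p=3: not 3>3, res = 40+4 = 44
j=3,p=4: not 3>4, res = 44+4 = 48
j=3,p=5: not 3>5, res = 48+4 = 52

52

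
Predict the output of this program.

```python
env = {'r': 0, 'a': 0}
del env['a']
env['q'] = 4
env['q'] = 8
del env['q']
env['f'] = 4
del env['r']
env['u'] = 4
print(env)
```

del 'a' → {'r': 0}
env['q'] = 4 → {'r': 0, 'q': 4}
env['q'] = 8 → {'r': 0, 'q': 8}
del 'q' → {'r': 0}
env['f'] = 4 → {'r': 0, 'f': 4}
del 'r' → {'f': 4}
env['u'] = 4 → {'f': 4, 'u': 4}

{'f': 4, 'u': 4}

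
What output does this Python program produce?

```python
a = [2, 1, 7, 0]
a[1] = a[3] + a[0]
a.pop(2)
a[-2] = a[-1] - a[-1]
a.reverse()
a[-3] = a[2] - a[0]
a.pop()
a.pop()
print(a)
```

[2]

a[1] = a[3]+a[0] = 0+2 = 2 → [2, 2, 7, 0]
pop(2) removes 7 → [2, 2, 0]
a[-2] = a[-1]-a[-1] = 0-0 = 0 → [2, 0, 0]
reverse → [0, 0, 2]
a[-3] = a[2]-a[0] = 2-0 = 2 → [2, 0, 2]
pop() removes 2 → [2, 0]
pop() removes 0 → [2]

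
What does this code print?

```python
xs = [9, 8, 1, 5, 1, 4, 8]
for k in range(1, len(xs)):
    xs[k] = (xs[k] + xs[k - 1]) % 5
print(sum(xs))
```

25

k=1: xs[1] = (8+9)%5 = 2 → [9, 2, 1, 5, 1, 4, 8]
k=2: xs[2] = (1+2)%5 = 3 → [9, 2, 3, 5, 1, 4, 8]
k=3: xs[3] = (5+3)%5 = 3 → [9, 2, 3, 3, 1, 4, 8]
k=4: xs[4] = (1+3)%5 = 4 → [9, 2, 3, 3, 4, 4, 8]
k=5: xs[5] = (4+4)%5 = 3 → [9, 2, 3, 3, 4, 3, 8]
k=6: xs[6] = (8+3)%5 = 1 → [9, 2, 3, 3, 4, 3, 1]
sum = 25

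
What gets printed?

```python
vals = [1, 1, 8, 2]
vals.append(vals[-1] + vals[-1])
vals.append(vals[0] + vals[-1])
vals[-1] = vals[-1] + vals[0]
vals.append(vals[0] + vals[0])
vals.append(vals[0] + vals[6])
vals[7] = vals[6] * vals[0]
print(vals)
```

[1, 1, 8, 2, 4, 6, 2, 2]

append vals[-1]+vals[-1] = 2+2 = 4 → [1, 1, 8, 2, 4]
append vals[0]+vals[-1] = 1+4 = 5 → [1, 1, 8, 2, 4, 5]
vals[-1] = vals[-1]+vals[0] = 5+1 = 6 → [1, 1, 8, 2, 4, 6]
append vals[0]+vals[0] = 1+1 = 2 → [1, 1, 8, 2, 4, 6, 2]
append vals[0]+vals[6] = 1+2 = 3 → [1, 1, 8, 2, 4, 6, 2, 3]
vals[7] = vals[6]*vals[0] = 2*1 = 2 → [1, 1, 8, 2, 4, 6, 2, 2]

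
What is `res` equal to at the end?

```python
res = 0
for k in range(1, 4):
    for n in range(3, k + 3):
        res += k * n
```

k=1,n=3: res = 0+3 = 3
k=2,n=3: res = 3+6 = 9
k=2,n=4: res = 9+8 = 17
k=3,n=3: res = 17+9 = 26
k=3,n=4: res = 26+12 = 38
k=3,n=5: res = 38+15 = 53

53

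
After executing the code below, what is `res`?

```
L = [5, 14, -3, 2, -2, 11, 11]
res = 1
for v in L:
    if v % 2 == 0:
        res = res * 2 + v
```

66

v=5: not even
v=14: even, res = 1*2+14 = 16
v=-3: not even
v=2: even, res = 16*2+2 = 34
v=-2: even, res = 34*2+(-2) = 66
v=11: not even
v=11: not even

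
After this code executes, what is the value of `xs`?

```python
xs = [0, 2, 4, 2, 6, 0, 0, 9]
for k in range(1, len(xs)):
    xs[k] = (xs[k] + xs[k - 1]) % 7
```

[0, 2, 6, 1, 0, 0, 0, 2]

k=1: xs[1] = (2+0)%7 = 2 → [0, 2, 4, 2, 6, 0, 0, 9]
k=2: xs[2] = (4+2)%7 = 6 → [0, 2, 6, 2, 6, 0, 0, 9]
k=3: xs[3] = (2+6)%7 = 1 → [0, 2, 6, 1, 6, 0, 0, 9]
k=4: xs[4] = (6+1)%7 = 0 → [0, 2, 6, 1, 0, 0, 0, 9]
k=5: xs[5] = (0+0)%7 = 0 → [0, 2, 6, 1, 0, 0, 0, 9]
k=6: xs[6] = (0+0)%7 = 0 → [0, 2, 6, 1, 0, 0, 0, 9]
k=7: xs[7] = (9+0)%7 = 2 → [0, 2, 6, 1, 0, 0, 0, 2]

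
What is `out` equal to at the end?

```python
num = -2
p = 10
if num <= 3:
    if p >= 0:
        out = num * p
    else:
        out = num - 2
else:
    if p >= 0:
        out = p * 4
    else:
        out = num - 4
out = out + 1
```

-19

num=-2, p=10
num <= 3 is True; p >= 0 is True
→ out = num * p = -20
out = (-20)+1 = -19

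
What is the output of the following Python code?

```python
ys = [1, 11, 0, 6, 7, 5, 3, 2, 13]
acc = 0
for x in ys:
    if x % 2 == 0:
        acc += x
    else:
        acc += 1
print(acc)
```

14

x=1: not even, acc = 0+1 = 1
x=11: not even, acc = 1+1 = 2
x=0: even, acc = 2+0 = 2
x=6: even, acc = 2+6 = 8
x=7: not even, acc = 8+1 = 9
x=5: not even, acc = 9+1 = 10
x=3: not even, acc = 10+1 = 11
x=2: even, acc = 11+2 = 13
x=13: not even, acc = 13+1 = 14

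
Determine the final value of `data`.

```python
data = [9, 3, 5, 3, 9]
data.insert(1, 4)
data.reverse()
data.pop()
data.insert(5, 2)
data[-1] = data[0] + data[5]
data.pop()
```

insert 4 at 1 → [9, 4, 3, 5, 3, 9]
reverse → [9, 3, 5, 3, 4, 9]
pop() removes 9 → [9, 3, 5, 3, 4]
insert 2 at 5 → [9, 3, 5, 3, 4, 2]
data[-1] = data[0]+data[5] = 9+2 = 11 → [9, 3, 5, 3, 4, 11]
pop() removes 11 → [9, 3, 5, 3, 4]

[9, 3, 5, 3, 4]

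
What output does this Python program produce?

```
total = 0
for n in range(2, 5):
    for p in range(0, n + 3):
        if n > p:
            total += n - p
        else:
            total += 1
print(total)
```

28

n=2,p=0: 2>0, total = 0+2 = 2
n=2,p=1: 2>1, total = 2+1 = 3
n=2,p=2: not 2>2, total = 3+1 = 4
n=2,p=3: not 2>3, total = 4+1 = 5
n=2,p=4: not 2>4, total = 5+1 = 6
n=3,p=0: 3>0, total = 6+3 = 9
n=3,p=1: 3>1, total = 9+2 = 11
n=3,p=2: 3>2, total = 11+1 = 12
n=3,p=3: not 3>3, total = 12+1 = 13
n=3,p=4: not 3>4, total = 13+1 = 14
n=3,p=5: not 3>5, total = 14+1 = 15
n=4,p=0: 4>0, total = 15+4 = 19
n=4,p=1: 4>1, total = 19+3 = 22
n=4,p=2: 4>2, total = 22+2 = 24
n=4,p=3: 4>3, total = 24+1 = 25
n=4,p=4: not 4>4, total = 25+1 = 26
n=4,p=5: not 4>5, total = 26+1 = 27
n=4,p=6: not 4>6, total = 27+1 = 28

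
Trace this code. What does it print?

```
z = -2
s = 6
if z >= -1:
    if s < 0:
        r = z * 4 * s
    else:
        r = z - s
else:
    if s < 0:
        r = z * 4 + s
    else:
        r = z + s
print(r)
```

4

z=-2, s=6
z >= -1 is False; s < 0 is False
→ r = z + s = 4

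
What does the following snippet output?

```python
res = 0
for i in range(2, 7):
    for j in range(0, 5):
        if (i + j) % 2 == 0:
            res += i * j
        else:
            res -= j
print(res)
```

i=2,j=0: even sum, res = 0+0 = 0
i=2,j=1: odd sum, res = 0-1 = -1
i=2,j=2: even sum, res = (-1)+4 = 3
i=2,j=3: odd sum, res = 3-3 = 0
i=2,j=4: even sum, res = 0+8 = 8
i=3,j=0: odd sum, res = 8-0 = 8
i=3,j=1: even sum, res = 8+3 = 11
i=3,j=2: odd sum, res = 11-2 = 9
i=3,j=3: even sum, res = 9+9 = 18
i=3,j=4: odd sum, res = 18-4 = 14
i=4,j=0: even sum, res = 14+0 = 14
i=4,j=1: odd sum, res = 14-1 = 13
i=4,j=2: even sum, res = 13+8 = 21
i=4,j=3: odd sum, res = 21-3 = 18
i=4,j=4: even sum, res = 18+16 = 34
i=5,j=0: odd sum, res = 34-0 = 34
i=5,j=1: even sum, res = 34+5 = 39
i=5,j=2: odd sum, res = 39-2 = 37
i=5,j=3: even sum, res = 37+15 = 52
i=5,j=4: odd sum, res = 52-4 = 48
i=6,j=0: even sum, res = 48+0 = 48
i=6,j=1: odd sum, res = 48-1 = 47
i=6,j=2: even sum, res = 47+12 = 59
i=6,j=3: odd sum, res = 59-3 = 56
i=6,j=4: even sum, res = 56+24 = 80

80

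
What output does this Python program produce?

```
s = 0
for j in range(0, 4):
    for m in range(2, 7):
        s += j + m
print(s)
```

110

j=0,m=2: s = 0+2 = 2
j=0,m=3: s = 2+3 = 5
j=0,m=4: s = 5+4 = 9
j=0,m=5: s = 9+5 = 14
j=0,m=6: s = 14+6 = 20
j=1,m=2: s = 20+3 = 23
j=1,m=3: s = 23+4 = 27
j=1,m=4: s = 27+5 = 32
j=1,m=5: s = 32+6 = 38
j=1,m=6: s = 38+7 = 45
j=2,m=2: s = 45+4 = 49
j=2,m=3: s = 49+5 = 54
j=2,m=4: s = 54+6 = 60
j=2,m=5: s = 60+7 = 67
j=2,m=6: s = 67+8 = 75
j=3,m=2: s = 75+5 = 80
j=3,m=3: s = 80+6 = 86
j=3,m=4: s = 86+7 = 93
j=3,m=5: s = 93+8 = 101
j=3,m=6: s = 101+9 = 110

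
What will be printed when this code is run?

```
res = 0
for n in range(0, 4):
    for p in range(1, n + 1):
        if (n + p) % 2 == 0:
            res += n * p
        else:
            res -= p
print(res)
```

n=1,p=1: even sum, res = 0+1 = 1
n=2,p=1: odd sum, res = 1-1 = 0
n=2,p=2: even sum, res = 0+4 = 4
n=3,p=1: even sum, res = 4+3 = 7
n=3,p=2: odd sum, res = 7-2 = 5
n=3,p=3: even sum, res = 5+9 = 14

14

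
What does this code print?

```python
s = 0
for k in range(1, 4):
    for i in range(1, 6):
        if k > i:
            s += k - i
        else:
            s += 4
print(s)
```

52

k=1,i=1: not 1>1, s = 0+4 = 4
k=1,i=2: not 1>2, s = 4+4 = 8
k=1,i=3: not 1>3, s = 8+4 = 12
k=1,i=4: not 1>4, s = 12+4 = 16
k=1,i=5: not 1>5, s = 16+4 = 20
k=2,i=1: 2>1, s = 20+1 = 21
k=2,i=2: not 2>2, s = 21+4 = 25
k=2,i=3: not 2>3, s = 25+4 = 29
k=2,i=4: not 2>4, s = 29+4 = 33
k=2,i=5: not 2>5, s = 33+4 = 37
k=3,i=1: 3>1, s = 37+2 = 39
k=3,i=2: 3>2, s = 39+1 = 40
k=3,i=3: not 3>3, s = 40+4 = 44
k=3,i=4: not 3>4, s = 44+4 = 48
k=3,i=5: not 3>5, s = 48+4 = 52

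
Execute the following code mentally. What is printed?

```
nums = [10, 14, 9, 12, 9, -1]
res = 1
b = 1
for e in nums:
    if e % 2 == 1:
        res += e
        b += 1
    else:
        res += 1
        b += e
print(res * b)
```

840

e=10: not odd, res = 1+1 = 2; b=11
e=14: not odd, res = 2+1 = 3; b=25
e=9: odd, res = 3+9 = 12; b=26
e=12: not odd, res = 12+1 = 13; b=38
e=9: odd, res = 13+9 = 22; b=39
e=-1: odd, res = 22+(-1) = 21; b=40
res*b = 21*40 = 840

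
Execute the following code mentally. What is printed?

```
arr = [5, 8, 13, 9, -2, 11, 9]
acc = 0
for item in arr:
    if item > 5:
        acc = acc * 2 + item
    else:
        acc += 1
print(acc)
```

item=5: not >5, acc = 0+1 = 1
item=8: >5, acc = 1*2+8 = 10
item=13: >5, acc = 10*2+13 = 33
item=9: >5, acc = 33*2+9 = 75
item=-2: not >5, acc = 75+1 = 76
item=11: >5, acc = 76*2+11 = 163
item=9: >5, acc = 163*2+9 = 335

335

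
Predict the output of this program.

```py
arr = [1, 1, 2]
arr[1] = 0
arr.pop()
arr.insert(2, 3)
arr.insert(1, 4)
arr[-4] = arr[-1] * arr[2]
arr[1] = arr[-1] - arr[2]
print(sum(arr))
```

arr[1] = 0 → [1, 0, 2]
pop() removes 2 → [1, 0]
insert 3 at 2 → [1, 0, 3]
insert 4 at 1 → [1, 4, 0, 3]
arr[-4] = arr[-1]*arr[2] = 3*0 = 0 → [0, 4, 0, 3]
arr[1] = arr[-1]-arr[2] = 3-0 = 3 → [0, 3, 0, 3]
sum = 6

6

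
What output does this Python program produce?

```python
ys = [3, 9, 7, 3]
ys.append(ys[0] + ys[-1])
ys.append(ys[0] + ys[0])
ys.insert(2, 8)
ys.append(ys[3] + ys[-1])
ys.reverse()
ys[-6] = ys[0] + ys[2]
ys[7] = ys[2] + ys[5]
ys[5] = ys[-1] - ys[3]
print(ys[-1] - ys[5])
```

append ys[0]+ys[-1] = 3+3 = 6 → [3, 9, 7, 3, 6]
append ys[0]+ys[0] = 3+3 = 6 → [3, 9, 7, 3, 6, 6]
insert 8 at 2 → [3, 9, 8, 7, 3, 6, 6]
append ys[3]+ys[-1] = 7+6 = 13 → [3, 9, 8, 7, 3, 6, 6, 13]
reverse → [13, 6, 6, 3, 7, 8, 9, 3]
ys[-6] = ys[0]+ys[2] = 13+6 = 19 → [13, 6, 19, 3, 7, 8, 9, 3]
ys[7] = ys[2]+ys[5] = 19+8 = 27 → [13, 6, 19, 3, 7, 8, 9, 27]
ys[5] = ys[-1]-ys[3] = 27-3 = 24 → [13, 6, 19, 3, 7, 24, 9, 27]
ys[-1]-ys[5] = 27-24 = 3

3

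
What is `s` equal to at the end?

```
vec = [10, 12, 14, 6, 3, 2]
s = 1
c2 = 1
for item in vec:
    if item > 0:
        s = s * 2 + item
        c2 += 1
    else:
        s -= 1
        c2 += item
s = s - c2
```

item=10: >0, s = 1*2+10 = 12; c2=2
item=12: >0, s = 12*2+12 = 36; c2=3
item=14: >0, s = 36*2+14 = 86; c2=4
item=6: >0, s = 86*2+6 = 178; c2=5
item=3: >0, s = 178*2+3 = 359; c2=6
item=2: >0, s = 359*2+2 = 720; c2=7
s-c2 = 720-7 = 713

713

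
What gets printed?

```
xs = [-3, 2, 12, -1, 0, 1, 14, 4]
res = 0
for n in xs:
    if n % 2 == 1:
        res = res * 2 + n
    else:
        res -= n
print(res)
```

-87

n=-3: odd, res = 0*2+(-3) = -3
n=2: not odd, res = (-3)-2 = -5
n=12: not odd, res = (-5)-12 = -17
n=-1: odd, res = (-17)*2+(-1) = -35
n=0: not odd, res = (-35)-0 = -35
n=1: odd, res = (-35)*2+1 = -69
n=14: not odd, res = (-69)-14 = -83
n=4: not odd, res = (-83)-4 = -87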